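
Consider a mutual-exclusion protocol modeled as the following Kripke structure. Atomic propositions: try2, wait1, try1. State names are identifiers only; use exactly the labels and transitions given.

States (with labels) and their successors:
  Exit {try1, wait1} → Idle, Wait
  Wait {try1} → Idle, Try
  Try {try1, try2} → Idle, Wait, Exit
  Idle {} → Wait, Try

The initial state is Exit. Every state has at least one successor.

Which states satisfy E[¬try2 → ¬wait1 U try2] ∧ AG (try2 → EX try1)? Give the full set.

{Wait, Try, Idle}

States satisfying ¬try2 → ¬wait1: {Wait, Try, Idle}.
States satisfying try2: {Try}.
States satisfying E[¬try2 → ¬wait1 U try2]: {Wait, Try, Idle}.
States satisfying try2 → EX try1: {Exit, Wait, Try, Idle}.
States satisfying AG (try2 → EX try1): {Exit, Wait, Try, Idle}.
States satisfying E[¬try2 → ¬wait1 U try2] ∧ AG (try2 → EX try1): {Wait, Try, Idle}.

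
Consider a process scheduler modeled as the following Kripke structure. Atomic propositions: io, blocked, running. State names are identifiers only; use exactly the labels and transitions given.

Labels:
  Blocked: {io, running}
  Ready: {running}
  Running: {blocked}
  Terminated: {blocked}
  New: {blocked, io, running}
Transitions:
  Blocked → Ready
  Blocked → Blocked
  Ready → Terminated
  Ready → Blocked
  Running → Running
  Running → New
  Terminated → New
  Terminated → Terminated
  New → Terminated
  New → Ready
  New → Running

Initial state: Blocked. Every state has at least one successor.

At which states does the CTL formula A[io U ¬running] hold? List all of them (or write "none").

States satisfying io: {Blocked, New}.
States satisfying ¬running: {Running, Terminated}.
States satisfying A[io U ¬running]: {Running, Terminated}.

{Running, Terminated}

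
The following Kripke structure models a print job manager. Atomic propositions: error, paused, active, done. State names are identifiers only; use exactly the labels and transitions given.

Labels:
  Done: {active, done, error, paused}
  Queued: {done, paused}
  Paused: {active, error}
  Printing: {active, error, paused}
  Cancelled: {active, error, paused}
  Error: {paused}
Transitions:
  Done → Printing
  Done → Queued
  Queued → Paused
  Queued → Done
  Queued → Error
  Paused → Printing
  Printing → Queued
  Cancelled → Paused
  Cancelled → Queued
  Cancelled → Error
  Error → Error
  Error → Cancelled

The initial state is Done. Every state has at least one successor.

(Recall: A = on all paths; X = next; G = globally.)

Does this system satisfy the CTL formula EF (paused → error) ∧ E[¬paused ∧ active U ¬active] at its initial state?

States satisfying paused → error: {Done, Paused, Printing, Cancelled}.
States satisfying EF (paused → error): {Done, Queued, Paused, Printing, Cancelled, Error}.
States satisfying ¬paused ∧ active: {Paused}.
States satisfying ¬active: {Queued, Error}.
States satisfying E[¬paused ∧ active U ¬active]: {Queued, Error}.
States satisfying EF (paused → error) ∧ E[¬paused ∧ active U ¬active]: {Queued, Error}.
Done ∉ Sat(EF (paused → error) ∧ E[¬paused ∧ active U ¬active]).

Violated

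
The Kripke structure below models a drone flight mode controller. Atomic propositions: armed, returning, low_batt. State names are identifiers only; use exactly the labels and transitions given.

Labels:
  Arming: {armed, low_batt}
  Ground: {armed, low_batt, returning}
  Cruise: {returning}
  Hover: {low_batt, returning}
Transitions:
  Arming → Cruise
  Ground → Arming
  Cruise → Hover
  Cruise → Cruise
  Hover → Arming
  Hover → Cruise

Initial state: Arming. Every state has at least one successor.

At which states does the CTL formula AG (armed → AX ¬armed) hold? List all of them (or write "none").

States satisfying armed → AX ¬armed: {Arming, Cruise, Hover}.
States satisfying AG (armed → AX ¬armed): {Arming, Cruise, Hover}.

{Arming, Cruise, Hover}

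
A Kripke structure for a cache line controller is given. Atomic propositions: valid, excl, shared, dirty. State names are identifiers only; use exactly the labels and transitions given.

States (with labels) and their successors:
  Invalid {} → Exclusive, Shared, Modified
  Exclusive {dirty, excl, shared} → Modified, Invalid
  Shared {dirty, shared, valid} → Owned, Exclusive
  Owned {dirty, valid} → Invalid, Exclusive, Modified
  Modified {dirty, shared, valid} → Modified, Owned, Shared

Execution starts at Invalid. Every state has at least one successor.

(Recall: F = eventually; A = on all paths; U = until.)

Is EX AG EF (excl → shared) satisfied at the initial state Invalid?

States satisfying AG EF (excl → shared): {Invalid, Exclusive, Shared, Owned, Modified}.
States satisfying EX AG EF (excl → shared): {Invalid, Exclusive, Shared, Owned, Modified}.
Invalid ∈ Sat(EX AG EF (excl → shared)).

Yes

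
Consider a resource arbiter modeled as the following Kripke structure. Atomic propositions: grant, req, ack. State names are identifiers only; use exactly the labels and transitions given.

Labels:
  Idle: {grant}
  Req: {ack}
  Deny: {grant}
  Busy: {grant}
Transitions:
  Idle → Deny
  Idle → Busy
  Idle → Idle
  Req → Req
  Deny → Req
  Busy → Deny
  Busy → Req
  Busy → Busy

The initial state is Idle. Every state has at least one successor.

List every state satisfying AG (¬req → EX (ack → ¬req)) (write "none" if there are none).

{Idle, Req, Deny, Busy}

States satisfying ¬req → EX (ack → ¬req): {Idle, Req, Deny, Busy}.
States satisfying AG (¬req → EX (ack → ¬req)): {Idle, Req, Deny, Busy}.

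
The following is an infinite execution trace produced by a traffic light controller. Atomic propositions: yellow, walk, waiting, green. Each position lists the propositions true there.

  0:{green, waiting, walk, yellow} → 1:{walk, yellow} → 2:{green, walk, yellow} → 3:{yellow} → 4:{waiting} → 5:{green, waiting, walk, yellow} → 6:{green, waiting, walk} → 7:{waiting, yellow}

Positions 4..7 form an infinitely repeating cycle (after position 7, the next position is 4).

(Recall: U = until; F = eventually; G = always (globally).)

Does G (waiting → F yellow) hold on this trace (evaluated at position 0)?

waiting → F yellow holds at every position 0..7, and those are all positions ever visited, so G (waiting → F yellow) holds.
Positions where waiting holds: 0, 4, 5, 6, 7.
Check F yellow at each: 0→ok, 4→ok, 5→ok, 6→ok, 7→ok.

Yes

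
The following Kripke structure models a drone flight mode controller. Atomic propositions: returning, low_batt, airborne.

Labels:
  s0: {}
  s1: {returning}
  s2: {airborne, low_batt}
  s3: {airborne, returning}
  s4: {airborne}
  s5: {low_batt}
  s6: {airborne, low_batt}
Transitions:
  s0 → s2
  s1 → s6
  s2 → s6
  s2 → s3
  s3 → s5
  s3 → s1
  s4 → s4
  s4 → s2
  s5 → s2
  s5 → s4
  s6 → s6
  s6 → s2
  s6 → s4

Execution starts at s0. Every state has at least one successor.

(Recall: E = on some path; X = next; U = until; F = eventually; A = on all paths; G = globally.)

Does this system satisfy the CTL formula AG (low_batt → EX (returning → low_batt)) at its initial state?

Satisfied

States satisfying low_batt → EX (returning → low_batt): {s0, s1, s2, s3, s4, s5, s6}.
States satisfying AG (low_batt → EX (returning → low_batt)): {s0, s1, s2, s3, s4, s5, s6}.
Every state reachable from s0 satisfies low_batt → EX (returning → low_batt).
s0 ∈ Sat(AG (low_batt → EX (returning → low_batt))).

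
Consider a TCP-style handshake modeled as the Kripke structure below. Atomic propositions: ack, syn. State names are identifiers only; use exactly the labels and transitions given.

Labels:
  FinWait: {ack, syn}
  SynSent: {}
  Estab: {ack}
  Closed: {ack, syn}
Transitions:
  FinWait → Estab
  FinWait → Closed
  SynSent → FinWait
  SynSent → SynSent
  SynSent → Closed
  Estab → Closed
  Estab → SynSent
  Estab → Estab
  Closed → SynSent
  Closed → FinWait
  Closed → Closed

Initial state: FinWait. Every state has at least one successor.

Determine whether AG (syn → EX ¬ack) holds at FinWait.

States satisfying syn → EX ¬ack: {SynSent, Estab, Closed}.
States satisfying AG (syn → EX ¬ack): ∅.
FinWait is reachable from FinWait and violates syn → EX ¬ack, so AG fails at FinWait.
FinWait ∉ Sat(AG (syn → EX ¬ack)).

Violated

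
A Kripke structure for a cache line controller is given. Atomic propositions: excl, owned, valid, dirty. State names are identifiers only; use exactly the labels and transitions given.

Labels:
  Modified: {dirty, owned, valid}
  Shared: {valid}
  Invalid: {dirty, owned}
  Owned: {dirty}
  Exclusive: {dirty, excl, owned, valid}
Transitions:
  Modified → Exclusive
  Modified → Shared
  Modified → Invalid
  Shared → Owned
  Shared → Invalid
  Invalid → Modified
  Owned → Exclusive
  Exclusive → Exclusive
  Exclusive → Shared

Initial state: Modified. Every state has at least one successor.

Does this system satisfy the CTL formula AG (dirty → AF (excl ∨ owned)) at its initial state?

States satisfying dirty → AF (excl ∨ owned): {Modified, Shared, Invalid, Owned, Exclusive}.
States satisfying AG (dirty → AF (excl ∨ owned)): {Modified, Shared, Invalid, Owned, Exclusive}.
Every state reachable from Modified satisfies dirty → AF (excl ∨ owned).
Modified ∈ Sat(AG (dirty → AF (excl ∨ owned))).

Holds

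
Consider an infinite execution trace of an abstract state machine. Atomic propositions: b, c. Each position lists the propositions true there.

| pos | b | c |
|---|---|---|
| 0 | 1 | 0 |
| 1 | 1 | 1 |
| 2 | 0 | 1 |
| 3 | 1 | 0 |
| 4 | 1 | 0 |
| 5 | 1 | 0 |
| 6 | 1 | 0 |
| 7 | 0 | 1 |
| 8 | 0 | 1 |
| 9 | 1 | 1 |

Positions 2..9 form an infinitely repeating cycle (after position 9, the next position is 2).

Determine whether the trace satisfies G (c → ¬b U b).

c → ¬b U b holds at every position 0..9, and those are all positions ever visited, so G (c → ¬b U b) holds.
Positions where c holds: 1, 2, 7, 8, 9.
Check ¬b U b at each: 1→ok, 2→ok, 7→ok, 8→ok, 9→ok.

Satisfied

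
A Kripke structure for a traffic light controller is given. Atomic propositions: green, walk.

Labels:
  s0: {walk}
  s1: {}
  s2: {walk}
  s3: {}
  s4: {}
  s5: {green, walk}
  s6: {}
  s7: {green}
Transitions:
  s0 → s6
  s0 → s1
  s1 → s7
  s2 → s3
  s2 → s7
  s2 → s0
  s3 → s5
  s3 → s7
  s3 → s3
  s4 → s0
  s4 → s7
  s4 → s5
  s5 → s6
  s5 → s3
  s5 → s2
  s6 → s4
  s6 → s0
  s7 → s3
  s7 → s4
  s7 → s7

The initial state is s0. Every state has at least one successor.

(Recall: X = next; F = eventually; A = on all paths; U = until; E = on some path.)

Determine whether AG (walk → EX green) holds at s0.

States satisfying walk → EX green: {s1, s2, s3, s4, s6, s7}.
States satisfying AG (walk → EX green): ∅.
s0 is reachable from s0 and violates walk → EX green, so AG fails at s0.
s0 ∉ Sat(AG (walk → EX green)).

Violated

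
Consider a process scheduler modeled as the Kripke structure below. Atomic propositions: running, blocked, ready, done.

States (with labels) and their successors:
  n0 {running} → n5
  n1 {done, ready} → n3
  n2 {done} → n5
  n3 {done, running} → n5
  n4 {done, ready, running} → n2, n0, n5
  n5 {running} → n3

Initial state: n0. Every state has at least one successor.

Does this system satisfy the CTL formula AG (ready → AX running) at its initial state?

States satisfying ready → AX running: {n0, n1, n2, n3, n5}.
States satisfying AG (ready → AX running): {n0, n1, n2, n3, n5}.
Every state reachable from n0 satisfies ready → AX running.
n0 ∈ Sat(AG (ready → AX running)).

Yes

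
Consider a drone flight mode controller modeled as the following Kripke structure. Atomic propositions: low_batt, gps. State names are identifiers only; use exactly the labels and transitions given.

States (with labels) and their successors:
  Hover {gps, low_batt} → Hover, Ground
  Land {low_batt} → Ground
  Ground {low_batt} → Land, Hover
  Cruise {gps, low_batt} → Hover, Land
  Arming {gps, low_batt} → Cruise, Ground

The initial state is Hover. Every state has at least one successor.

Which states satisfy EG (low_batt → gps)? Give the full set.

States satisfying low_batt → gps: {Hover, Cruise, Arming}.
States satisfying EG (low_batt → gps): {Hover, Cruise, Arming}.

{Hover, Cruise, Arming}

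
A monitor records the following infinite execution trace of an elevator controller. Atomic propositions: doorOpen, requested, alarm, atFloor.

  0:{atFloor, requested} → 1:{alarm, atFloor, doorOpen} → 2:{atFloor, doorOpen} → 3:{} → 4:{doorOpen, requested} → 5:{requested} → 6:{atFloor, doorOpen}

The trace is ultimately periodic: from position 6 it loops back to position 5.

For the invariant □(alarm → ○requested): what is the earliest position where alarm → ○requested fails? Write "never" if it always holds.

1

Check alarm → ○requested at each position in order: 0 ✓.
At position 1 the labels are {alarm, atFloor, doorOpen} and the next position 2 has {atFloor, doorOpen}, so alarm → ○requested is false there. This is the first violation.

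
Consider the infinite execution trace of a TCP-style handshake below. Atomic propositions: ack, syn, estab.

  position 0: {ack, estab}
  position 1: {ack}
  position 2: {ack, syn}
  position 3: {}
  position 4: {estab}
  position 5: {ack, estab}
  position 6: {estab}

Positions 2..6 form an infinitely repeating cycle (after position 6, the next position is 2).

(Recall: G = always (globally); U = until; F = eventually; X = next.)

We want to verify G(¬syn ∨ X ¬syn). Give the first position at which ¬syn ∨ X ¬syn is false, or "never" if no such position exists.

never

¬syn ∨ X ¬syn holds at every position 0..6, and those are all the positions the trace ever visits, so the invariant G(¬syn ∨ X ¬syn) is never violated.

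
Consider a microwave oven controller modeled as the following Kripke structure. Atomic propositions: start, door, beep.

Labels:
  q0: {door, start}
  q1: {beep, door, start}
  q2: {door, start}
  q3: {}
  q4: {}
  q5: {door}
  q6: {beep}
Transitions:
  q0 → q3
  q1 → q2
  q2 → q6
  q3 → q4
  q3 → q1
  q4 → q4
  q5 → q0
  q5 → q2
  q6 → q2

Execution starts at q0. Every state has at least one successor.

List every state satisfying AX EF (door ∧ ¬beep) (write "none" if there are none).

States satisfying EF (door ∧ ¬beep): {q0, q1, q2, q3, q5, q6}.
States satisfying AX EF (door ∧ ¬beep): {q0, q1, q2, q5, q6}.

{q0, q1, q2, q5, q6}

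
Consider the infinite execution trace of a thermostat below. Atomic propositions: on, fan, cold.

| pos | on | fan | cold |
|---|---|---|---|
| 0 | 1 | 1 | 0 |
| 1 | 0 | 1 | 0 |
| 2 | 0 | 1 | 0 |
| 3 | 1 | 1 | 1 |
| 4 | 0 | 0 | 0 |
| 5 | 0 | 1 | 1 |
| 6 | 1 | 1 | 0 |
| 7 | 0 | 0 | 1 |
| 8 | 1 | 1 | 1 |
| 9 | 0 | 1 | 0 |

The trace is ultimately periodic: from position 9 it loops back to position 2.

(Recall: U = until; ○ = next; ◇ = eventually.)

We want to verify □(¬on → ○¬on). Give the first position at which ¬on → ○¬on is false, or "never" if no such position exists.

Check ¬on → ○¬on at each position in order: 0 ✓, 1 ✓.
At position 2 the labels are {fan} and the next position 3 has {cold, fan, on}, so ¬on → ○¬on is false there. This is the first violation.

2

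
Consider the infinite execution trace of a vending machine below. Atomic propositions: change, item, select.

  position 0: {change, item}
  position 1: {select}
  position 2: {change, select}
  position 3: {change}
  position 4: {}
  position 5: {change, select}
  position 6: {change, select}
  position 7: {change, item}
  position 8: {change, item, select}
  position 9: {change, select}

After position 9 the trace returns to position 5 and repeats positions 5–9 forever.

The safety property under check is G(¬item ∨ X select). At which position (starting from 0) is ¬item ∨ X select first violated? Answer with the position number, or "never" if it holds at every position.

¬item ∨ X select holds at every position 0..9, and those are all the positions the trace ever visits, so the invariant G(¬item ∨ X select) is never violated.

never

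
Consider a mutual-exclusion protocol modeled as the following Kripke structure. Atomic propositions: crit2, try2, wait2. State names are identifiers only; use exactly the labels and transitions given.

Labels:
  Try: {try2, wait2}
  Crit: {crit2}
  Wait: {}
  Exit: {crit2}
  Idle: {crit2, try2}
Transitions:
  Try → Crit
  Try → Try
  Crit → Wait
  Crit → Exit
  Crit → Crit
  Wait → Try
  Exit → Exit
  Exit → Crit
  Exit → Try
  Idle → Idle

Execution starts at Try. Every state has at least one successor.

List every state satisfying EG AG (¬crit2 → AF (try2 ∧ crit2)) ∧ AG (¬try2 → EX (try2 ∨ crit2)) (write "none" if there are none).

{Idle}

States satisfying AG (¬crit2 → AF (try2 ∧ crit2)): {Idle}.
States satisfying EG AG (¬crit2 → AF (try2 ∧ crit2)): {Idle}.
States satisfying ¬try2 → EX (try2 ∨ crit2): {Try, Crit, Wait, Exit, Idle}.
States satisfying AG (¬try2 → EX (try2 ∨ crit2)): {Try, Crit, Wait, Exit, Idle}.
States satisfying EG AG (¬crit2 → AF (try2 ∧ crit2)) ∧ AG (¬try2 → EX (try2 ∨ crit2)): {Idle}.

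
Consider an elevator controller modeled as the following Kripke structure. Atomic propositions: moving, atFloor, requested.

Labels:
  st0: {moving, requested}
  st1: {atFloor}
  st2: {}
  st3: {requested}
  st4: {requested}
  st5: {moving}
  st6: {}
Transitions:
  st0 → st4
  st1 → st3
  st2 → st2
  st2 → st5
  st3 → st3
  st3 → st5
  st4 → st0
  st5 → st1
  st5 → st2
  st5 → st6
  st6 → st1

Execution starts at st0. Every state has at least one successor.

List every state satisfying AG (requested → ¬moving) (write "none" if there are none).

States satisfying requested → ¬moving: {st1, st2, st3, st4, st5, st6}.
States satisfying AG (requested → ¬moving): {st1, st2, st3, st5, st6}.

{st1, st2, st3, st5, st6}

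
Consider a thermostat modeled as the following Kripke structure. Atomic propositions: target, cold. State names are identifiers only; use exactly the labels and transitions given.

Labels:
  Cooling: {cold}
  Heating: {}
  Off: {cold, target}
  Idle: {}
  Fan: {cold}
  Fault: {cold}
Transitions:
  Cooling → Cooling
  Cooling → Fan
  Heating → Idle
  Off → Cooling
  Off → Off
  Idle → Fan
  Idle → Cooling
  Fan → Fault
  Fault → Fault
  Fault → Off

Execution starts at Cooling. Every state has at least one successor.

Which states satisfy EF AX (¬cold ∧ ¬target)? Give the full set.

States satisfying AX (¬cold ∧ ¬target): {Heating}.
States satisfying EF AX (¬cold ∧ ¬target): {Heating}.

{Heating}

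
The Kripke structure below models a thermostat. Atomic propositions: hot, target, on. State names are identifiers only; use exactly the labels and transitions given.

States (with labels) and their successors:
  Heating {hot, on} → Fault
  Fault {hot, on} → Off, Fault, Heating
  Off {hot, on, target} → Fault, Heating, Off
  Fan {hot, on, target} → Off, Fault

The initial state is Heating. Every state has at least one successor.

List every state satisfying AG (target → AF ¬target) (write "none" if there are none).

States satisfying target → AF ¬target: {Heating, Fault}.
States satisfying AG (target → AF ¬target): ∅.

none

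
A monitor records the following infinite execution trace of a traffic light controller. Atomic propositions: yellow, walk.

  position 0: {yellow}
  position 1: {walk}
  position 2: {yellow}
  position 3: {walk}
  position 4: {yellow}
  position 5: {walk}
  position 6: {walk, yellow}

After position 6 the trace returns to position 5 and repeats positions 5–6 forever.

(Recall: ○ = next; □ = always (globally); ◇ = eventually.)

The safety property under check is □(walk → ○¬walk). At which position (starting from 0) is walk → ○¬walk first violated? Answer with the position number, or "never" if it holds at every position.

Check walk → ○¬walk at each position in order: 0 ✓, 1 ✓, 2 ✓, 3 ✓, 4 ✓.
At position 5 the labels are {walk} and the next position 6 has {walk, yellow}, so walk → ○¬walk is false there. This is the first violation.

5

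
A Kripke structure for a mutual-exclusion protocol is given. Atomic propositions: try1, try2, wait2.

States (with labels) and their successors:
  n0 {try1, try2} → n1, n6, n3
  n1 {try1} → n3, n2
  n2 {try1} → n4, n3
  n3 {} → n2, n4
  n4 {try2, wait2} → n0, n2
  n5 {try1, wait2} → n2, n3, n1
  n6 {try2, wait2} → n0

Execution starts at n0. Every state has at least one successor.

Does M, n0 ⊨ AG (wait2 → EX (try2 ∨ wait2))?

Satisfied

States satisfying wait2 → EX (try2 ∨ wait2): {n0, n1, n2, n3, n4, n6}.
States satisfying AG (wait2 → EX (try2 ∨ wait2)): {n0, n1, n2, n3, n4, n6}.
Every state reachable from n0 satisfies wait2 → EX (try2 ∨ wait2).
n0 ∈ Sat(AG (wait2 → EX (try2 ∨ wait2))).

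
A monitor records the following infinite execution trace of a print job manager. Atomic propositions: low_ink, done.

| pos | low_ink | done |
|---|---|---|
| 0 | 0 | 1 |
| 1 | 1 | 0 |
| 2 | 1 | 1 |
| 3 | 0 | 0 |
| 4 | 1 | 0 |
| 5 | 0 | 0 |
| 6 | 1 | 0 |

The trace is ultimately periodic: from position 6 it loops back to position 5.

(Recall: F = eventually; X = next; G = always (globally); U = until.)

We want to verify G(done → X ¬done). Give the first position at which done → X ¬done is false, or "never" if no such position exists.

done → X ¬done holds at every position 0..6, and those are all the positions the trace ever visits, so the invariant G(done → X ¬done) is never violated.

never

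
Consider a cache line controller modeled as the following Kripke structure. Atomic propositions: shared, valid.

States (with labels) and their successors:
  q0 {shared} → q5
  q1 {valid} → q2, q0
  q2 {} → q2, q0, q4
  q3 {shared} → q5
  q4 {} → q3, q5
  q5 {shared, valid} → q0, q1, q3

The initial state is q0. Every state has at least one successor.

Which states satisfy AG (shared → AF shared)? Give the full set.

{q0, q1, q2, q3, q4, q5}

States satisfying shared → AF shared: {q0, q1, q2, q3, q4, q5}.
States satisfying AG (shared → AF shared): {q0, q1, q2, q3, q4, q5}.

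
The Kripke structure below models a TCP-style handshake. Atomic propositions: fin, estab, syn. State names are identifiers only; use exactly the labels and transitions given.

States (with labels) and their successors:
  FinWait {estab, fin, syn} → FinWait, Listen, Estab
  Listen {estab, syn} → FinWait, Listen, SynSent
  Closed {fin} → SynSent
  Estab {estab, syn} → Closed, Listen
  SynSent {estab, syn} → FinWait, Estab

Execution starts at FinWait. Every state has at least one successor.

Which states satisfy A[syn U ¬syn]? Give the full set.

{Closed}

States satisfying syn: {FinWait, Listen, Estab, SynSent}.
States satisfying ¬syn: {Closed}.
States satisfying A[syn U ¬syn]: {Closed}.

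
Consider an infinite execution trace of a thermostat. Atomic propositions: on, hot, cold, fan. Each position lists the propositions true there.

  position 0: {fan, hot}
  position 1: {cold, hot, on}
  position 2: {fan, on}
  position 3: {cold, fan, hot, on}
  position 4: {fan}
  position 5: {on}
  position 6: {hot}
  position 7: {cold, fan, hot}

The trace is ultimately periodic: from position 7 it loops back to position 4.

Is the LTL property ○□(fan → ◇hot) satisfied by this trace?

Holds

The position after 0 is 1; □(fan → ◇hot) is true there.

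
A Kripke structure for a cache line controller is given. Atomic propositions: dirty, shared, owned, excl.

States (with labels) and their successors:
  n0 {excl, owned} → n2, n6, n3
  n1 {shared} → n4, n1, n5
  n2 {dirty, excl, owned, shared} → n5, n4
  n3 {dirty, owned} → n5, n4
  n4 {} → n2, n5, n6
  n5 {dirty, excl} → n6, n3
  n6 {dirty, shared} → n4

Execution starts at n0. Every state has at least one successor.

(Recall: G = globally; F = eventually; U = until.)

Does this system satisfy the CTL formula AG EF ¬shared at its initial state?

Satisfied

States satisfying EF ¬shared: {n0, n1, n2, n3, n4, n5, n6}.
States satisfying AG EF ¬shared: {n0, n1, n2, n3, n4, n5, n6}.
Every state reachable from n0 satisfies EF ¬shared.
n0 ∈ Sat(AG EF ¬shared).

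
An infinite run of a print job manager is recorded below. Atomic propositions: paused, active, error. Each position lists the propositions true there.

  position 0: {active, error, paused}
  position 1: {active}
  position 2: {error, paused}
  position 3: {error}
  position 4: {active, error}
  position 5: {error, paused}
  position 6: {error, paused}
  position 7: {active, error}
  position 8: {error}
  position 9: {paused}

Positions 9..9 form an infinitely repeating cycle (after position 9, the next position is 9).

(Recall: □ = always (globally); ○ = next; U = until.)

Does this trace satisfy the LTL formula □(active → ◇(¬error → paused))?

Satisfied

active → ◇(¬error → paused) holds at every position 0..9, and those are all positions ever visited, so □(active → ◇(¬error → paused)) holds.
Positions where active holds: 0, 1, 4, 7.
Check ◇(¬error → paused) at each: 0→ok, 1→ok, 4→ok, 7→ok.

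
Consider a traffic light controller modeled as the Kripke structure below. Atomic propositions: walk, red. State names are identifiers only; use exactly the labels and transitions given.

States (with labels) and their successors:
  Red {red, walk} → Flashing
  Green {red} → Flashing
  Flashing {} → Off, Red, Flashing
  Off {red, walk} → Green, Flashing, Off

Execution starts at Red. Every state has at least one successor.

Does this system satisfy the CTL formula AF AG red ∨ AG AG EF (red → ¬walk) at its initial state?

Yes

States satisfying AG red: ∅.
States satisfying AF AG red: ∅.
States satisfying AG EF (red → ¬walk): {Red, Green, Flashing, Off}.
States satisfying AG AG EF (red → ¬walk): {Red, Green, Flashing, Off}.
States satisfying AF AG red ∨ AG AG EF (red → ¬walk): {Red, Green, Flashing, Off}.
Red ∈ Sat(AF AG red ∨ AG AG EF (red → ¬walk)).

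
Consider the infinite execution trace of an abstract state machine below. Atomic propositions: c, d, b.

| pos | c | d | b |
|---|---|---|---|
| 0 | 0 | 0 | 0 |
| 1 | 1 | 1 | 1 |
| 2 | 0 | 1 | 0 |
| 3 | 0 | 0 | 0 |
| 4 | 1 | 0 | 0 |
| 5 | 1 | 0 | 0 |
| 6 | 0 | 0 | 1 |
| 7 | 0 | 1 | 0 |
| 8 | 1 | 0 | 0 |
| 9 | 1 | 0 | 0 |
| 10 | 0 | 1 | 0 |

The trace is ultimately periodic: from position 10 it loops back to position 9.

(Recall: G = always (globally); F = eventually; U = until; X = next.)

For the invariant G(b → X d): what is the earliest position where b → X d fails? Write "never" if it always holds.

b → X d holds at every position 0..10, and those are all the positions the trace ever visits, so the invariant G(b → X d) is never violated.

never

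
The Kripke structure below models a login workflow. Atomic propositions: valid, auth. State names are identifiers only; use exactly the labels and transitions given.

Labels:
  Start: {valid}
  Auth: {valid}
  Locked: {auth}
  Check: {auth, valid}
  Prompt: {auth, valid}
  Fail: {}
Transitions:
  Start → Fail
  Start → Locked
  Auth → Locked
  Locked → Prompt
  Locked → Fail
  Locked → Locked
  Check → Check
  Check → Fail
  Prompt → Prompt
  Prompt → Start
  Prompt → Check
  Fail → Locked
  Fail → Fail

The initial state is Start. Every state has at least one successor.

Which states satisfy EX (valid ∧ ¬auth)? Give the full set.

States satisfying valid ∧ ¬auth: {Start, Auth}.
States satisfying EX (valid ∧ ¬auth): {Prompt}.

{Prompt}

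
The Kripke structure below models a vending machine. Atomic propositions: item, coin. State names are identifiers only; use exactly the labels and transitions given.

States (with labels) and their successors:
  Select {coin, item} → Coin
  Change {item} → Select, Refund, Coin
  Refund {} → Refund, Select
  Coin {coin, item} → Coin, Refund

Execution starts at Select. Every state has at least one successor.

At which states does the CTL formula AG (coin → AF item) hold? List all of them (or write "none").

States satisfying coin → AF item: {Select, Change, Refund, Coin}.
States satisfying AG (coin → AF item): {Select, Change, Refund, Coin}.

{Select, Change, Refund, Coin}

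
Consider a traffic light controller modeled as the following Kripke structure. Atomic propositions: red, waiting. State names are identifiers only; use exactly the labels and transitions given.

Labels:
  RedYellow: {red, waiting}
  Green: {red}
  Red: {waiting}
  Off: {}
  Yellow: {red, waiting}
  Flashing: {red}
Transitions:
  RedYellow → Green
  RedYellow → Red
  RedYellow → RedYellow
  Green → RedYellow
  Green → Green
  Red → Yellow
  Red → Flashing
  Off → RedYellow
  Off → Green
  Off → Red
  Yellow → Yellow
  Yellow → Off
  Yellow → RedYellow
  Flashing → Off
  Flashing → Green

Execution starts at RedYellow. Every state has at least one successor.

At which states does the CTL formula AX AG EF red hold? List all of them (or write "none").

States satisfying AG EF red: {RedYellow, Green, Red, Off, Yellow, Flashing}.
States satisfying AX AG EF red: {RedYellow, Green, Red, Off, Yellow, Flashing}.

{RedYellow, Green, Red, Off, Yellow, Flashing}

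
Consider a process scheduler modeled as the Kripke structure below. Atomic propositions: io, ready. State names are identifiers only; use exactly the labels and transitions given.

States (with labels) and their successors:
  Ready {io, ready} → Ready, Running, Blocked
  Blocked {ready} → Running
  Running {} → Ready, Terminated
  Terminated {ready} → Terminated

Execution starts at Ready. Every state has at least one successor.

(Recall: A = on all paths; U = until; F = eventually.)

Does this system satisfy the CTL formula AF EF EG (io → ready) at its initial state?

Yes

States satisfying EF EG (io → ready): {Ready, Blocked, Running, Terminated}.
States satisfying AF EF EG (io → ready): {Ready, Blocked, Running, Terminated}.
Ready ∈ Sat(AF EF EG (io → ready)).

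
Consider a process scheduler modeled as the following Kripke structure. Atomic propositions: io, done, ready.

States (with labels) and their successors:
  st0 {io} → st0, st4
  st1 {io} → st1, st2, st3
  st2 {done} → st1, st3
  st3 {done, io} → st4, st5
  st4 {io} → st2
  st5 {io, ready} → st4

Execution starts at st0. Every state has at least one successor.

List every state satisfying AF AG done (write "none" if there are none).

States satisfying AG done: ∅.
States satisfying AF AG done: ∅.

none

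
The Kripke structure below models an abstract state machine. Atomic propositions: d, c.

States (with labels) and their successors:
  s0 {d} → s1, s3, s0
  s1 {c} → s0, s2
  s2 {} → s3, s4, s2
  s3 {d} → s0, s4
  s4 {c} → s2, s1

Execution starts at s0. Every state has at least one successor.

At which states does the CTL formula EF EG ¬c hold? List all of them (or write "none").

{s0, s1, s2, s3, s4}

States satisfying EG ¬c: {s0, s2, s3}.
States satisfying EF EG ¬c: {s0, s1, s2, s3, s4}.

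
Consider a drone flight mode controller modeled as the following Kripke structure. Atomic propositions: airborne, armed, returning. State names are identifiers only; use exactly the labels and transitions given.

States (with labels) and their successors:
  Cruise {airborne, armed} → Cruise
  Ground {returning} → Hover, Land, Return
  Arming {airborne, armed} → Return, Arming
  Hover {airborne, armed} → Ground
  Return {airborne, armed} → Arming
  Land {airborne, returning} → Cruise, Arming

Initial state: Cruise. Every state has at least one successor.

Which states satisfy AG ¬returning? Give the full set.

States satisfying ¬returning: {Cruise, Arming, Hover, Return}.
States satisfying AG ¬returning: {Cruise, Arming, Return}.

{Cruise, Arming, Return}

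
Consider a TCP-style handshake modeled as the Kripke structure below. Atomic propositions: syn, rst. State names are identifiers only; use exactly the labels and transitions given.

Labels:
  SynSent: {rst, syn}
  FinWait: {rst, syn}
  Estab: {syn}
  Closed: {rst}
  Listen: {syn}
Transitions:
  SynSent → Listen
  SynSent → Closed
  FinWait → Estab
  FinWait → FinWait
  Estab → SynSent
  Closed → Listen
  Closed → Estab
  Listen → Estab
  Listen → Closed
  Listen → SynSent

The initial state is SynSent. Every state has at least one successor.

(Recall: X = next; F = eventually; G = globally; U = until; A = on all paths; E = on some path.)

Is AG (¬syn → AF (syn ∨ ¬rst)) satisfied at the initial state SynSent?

States satisfying ¬syn → AF (syn ∨ ¬rst): {SynSent, FinWait, Estab, Closed, Listen}.
States satisfying AG (¬syn → AF (syn ∨ ¬rst)): {SynSent, FinWait, Estab, Closed, Listen}.
Every state reachable from SynSent satisfies ¬syn → AF (syn ∨ ¬rst).
SynSent ∈ Sat(AG (¬syn → AF (syn ∨ ¬rst))).

Holds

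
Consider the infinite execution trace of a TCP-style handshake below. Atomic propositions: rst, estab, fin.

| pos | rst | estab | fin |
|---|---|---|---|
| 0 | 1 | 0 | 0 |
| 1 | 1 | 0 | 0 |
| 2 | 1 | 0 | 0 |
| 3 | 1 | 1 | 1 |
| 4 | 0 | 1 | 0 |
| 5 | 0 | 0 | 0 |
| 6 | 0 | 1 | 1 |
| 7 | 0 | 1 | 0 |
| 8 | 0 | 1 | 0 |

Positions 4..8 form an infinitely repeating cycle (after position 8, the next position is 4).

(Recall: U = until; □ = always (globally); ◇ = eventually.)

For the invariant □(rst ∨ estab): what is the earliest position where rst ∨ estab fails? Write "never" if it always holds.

5

Check rst ∨ estab at each position in order: 0 ✓, 1 ✓, 2 ✓, 3 ✓, 4 ✓.
At position 5 the labels are {}, so rst ∨ estab is false there. This is the first violation.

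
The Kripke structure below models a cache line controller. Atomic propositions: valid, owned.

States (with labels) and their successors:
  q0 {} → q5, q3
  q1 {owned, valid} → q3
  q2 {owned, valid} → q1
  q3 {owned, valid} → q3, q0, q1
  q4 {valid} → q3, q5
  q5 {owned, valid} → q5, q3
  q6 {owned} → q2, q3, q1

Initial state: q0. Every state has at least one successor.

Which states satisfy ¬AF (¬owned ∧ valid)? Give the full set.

States satisfying ¬owned ∧ valid: {q4}.
States satisfying AF (¬owned ∧ valid): {q4}.
States satisfying ¬AF (¬owned ∧ valid): {q0, q1, q2, q3, q5, q6}.

{q0, q1, q2, q3, q5, q6}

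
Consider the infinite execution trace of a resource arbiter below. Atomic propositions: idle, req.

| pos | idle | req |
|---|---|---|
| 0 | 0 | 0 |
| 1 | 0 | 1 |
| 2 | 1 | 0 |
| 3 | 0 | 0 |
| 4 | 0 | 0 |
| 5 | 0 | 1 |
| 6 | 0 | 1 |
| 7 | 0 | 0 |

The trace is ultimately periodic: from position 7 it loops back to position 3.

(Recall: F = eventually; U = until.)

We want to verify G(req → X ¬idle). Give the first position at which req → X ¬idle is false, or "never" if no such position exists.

Check req → X ¬idle at each position in order: 0 ✓.
At position 1 the labels are {req} and the next position 2 has {idle}, so req → X ¬idle is false there. This is the first violation.

1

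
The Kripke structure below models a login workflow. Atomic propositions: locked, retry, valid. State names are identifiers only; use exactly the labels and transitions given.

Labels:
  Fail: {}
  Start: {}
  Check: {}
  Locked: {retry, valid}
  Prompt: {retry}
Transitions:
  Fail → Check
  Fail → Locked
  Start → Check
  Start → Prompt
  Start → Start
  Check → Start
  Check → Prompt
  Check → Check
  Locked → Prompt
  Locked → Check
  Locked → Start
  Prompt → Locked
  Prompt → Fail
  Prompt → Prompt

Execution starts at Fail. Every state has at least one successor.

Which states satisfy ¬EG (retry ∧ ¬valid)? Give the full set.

States satisfying retry ∧ ¬valid: {Prompt}.
States satisfying EG (retry ∧ ¬valid): {Prompt}.
States satisfying ¬EG (retry ∧ ¬valid): {Fail, Start, Check, Locked}.

{Fail, Start, Check, Locked}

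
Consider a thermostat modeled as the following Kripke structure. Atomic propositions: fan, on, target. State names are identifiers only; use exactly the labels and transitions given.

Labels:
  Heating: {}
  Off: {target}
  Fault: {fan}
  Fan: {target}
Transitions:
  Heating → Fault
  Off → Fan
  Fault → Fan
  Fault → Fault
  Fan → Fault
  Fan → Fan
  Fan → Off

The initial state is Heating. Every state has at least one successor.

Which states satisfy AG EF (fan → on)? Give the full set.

States satisfying EF (fan → on): {Heating, Off, Fault, Fan}.
States satisfying AG EF (fan → on): {Heating, Off, Fault, Fan}.

{Heating, Off, Fault, Fan}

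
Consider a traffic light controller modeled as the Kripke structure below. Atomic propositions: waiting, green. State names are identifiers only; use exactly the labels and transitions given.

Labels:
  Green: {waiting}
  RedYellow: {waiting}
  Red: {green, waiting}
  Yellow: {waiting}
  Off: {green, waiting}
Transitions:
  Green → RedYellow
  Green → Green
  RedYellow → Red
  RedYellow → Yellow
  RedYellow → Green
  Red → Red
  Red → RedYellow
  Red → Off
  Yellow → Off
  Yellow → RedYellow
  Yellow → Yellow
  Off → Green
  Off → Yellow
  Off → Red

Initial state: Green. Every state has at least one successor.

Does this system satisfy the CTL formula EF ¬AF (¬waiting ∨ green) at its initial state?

Holds

States satisfying ¬AF (¬waiting ∨ green): {Green, RedYellow, Yellow}.
States satisfying EF ¬AF (¬waiting ∨ green): {Green, RedYellow, Red, Yellow, Off}.
Some path from Green reaches a state where ¬AF (¬waiting ∨ green) holds.
Green ∈ Sat(EF ¬AF (¬waiting ∨ green)).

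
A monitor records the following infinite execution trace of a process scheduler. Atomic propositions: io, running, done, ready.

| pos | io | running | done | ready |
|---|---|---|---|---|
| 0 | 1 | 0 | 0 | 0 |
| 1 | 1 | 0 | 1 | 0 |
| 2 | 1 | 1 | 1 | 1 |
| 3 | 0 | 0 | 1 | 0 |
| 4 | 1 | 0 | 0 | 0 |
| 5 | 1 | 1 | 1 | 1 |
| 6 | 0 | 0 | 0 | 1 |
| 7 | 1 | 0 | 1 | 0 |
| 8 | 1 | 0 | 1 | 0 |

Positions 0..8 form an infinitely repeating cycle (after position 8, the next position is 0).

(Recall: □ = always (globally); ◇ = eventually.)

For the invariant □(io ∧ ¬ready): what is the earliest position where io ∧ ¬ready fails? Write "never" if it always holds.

2

Check io ∧ ¬ready at each position in order: 0 ✓, 1 ✓.
At position 2 the labels are {done, io, ready, running}, so io ∧ ¬ready is false there. This is the first violation.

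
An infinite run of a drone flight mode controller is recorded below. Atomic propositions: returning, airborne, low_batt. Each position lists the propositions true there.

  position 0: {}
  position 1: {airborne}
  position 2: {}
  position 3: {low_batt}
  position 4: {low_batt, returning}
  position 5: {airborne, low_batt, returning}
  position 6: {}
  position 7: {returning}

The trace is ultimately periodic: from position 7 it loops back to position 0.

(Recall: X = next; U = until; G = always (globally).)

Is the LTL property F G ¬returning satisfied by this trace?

G ¬returning is false at every position 0..7, so it never becomes true and F G ¬returning fails.

No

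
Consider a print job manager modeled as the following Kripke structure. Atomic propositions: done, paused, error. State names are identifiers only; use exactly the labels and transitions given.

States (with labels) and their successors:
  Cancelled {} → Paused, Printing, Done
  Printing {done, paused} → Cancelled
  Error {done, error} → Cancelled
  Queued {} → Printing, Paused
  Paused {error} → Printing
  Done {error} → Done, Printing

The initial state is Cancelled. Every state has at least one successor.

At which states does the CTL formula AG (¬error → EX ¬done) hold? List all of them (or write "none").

States satisfying ¬error → EX ¬done: {Cancelled, Printing, Error, Queued, Paused, Done}.
States satisfying AG (¬error → EX ¬done): {Cancelled, Printing, Error, Queued, Paused, Done}.

{Cancelled, Printing, Error, Queued, Paused, Done}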